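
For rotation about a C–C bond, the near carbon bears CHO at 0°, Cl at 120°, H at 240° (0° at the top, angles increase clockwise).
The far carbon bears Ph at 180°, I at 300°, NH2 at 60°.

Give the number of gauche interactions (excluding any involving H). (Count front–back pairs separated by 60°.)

4

Non-H gauche pairs: CHO(0°)/I(300°); CHO(0°)/NH2(60°); Cl(120°)/Ph(180°); Cl(120°)/NH2(60°) — 4 interactions.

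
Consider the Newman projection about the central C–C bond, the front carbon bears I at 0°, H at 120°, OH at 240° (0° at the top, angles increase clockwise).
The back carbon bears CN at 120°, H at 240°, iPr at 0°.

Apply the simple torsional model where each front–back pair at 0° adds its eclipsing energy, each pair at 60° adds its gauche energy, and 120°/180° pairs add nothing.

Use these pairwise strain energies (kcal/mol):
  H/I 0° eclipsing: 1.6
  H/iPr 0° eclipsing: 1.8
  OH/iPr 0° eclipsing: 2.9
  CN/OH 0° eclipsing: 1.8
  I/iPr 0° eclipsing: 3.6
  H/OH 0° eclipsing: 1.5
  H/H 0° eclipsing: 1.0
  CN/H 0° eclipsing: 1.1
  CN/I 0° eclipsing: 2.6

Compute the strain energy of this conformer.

6.2 kcal/mol

This conformer (eclipsed): I(0°)/iPr(0°) eclipsed 3.6; H(120°)/CN(120°) eclipsed 1.1; OH(240°)/H(240°) eclipsed 1.5 → 6.2 kcal/mol.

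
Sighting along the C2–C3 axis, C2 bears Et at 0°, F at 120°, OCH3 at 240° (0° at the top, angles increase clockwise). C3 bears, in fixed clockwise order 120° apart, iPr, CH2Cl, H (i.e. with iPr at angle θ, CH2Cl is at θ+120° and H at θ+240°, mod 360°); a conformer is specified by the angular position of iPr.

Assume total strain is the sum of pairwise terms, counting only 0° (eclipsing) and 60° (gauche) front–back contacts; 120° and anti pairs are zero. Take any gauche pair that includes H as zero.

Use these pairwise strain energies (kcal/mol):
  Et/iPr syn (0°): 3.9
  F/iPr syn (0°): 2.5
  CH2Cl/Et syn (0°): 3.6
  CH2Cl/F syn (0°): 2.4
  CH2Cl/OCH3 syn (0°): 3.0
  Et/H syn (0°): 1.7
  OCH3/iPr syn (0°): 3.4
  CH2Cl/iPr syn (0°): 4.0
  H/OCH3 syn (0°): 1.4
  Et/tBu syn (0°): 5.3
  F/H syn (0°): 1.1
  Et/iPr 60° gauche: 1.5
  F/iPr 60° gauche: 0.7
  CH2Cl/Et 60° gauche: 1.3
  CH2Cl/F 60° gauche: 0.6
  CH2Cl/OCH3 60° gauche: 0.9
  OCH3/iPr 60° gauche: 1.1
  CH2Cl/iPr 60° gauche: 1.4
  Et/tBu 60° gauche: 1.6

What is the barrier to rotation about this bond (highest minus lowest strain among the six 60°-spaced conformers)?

iPr at 0° (eclipsed): Et(0°)/iPr(0°) eclipsed 3.9; F(120°)/CH2Cl(120°) eclipsed 2.4; OCH3(240°)/H(240°) eclipsed 1.4 → 7.7 kcal/mol.
iPr at 60° (staggered): Et(0°)/iPr(60°) gauche 1.5; F(120°)/iPr(60°) gauche 0.7; F(120°)/CH2Cl(180°) gauche 0.6; OCH3(240°)/CH2Cl(180°) gauche 0.9 → 3.7 kcal/mol.
iPr at 120° (eclipsed): Et(0°)/H(0°) eclipsed 1.7; F(120°)/iPr(120°) eclipsed 2.5; OCH3(240°)/CH2Cl(240°) eclipsed 3.0 → 7.2 kcal/mol.
iPr at 180° (staggered): Et(0°)/CH2Cl(300°) gauche 1.3; F(120°)/iPr(180°) gauche 0.7; OCH3(240°)/iPr(180°) gauche 1.1; OCH3(240°)/CH2Cl(300°) gauche 0.9 → 4.0 kcal/mol.
iPr at 240° (eclipsed): Et(0°)/CH2Cl(0°) eclipsed 3.6; F(120°)/H(120°) eclipsed 1.1; OCH3(240°)/iPr(240°) eclipsed 3.4 → 8.1 kcal/mol.
iPr at 300° (staggered): Et(0°)/iPr(300°) gauche 1.5; Et(0°)/CH2Cl(60°) gauche 1.3; F(120°)/CH2Cl(60°) gauche 0.6; OCH3(240°)/iPr(300°) gauche 1.1 → 4.5 kcal/mol.
Max at 240° (8.1 kcal/mol), min at 60° (3.7 kcal/mol); barrier = 4.4 kcal/mol.

4.4 kcal/mol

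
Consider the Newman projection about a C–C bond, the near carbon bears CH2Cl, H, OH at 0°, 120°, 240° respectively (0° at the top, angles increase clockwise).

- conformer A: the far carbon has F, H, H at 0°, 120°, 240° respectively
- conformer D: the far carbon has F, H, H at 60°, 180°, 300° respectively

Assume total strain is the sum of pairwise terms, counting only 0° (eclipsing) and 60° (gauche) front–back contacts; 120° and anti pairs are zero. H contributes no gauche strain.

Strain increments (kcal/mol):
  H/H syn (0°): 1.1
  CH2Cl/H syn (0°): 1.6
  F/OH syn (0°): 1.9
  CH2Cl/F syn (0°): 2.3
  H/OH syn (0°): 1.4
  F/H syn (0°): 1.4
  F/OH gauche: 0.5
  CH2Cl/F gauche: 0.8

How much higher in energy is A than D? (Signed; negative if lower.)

A is eclipsed. CH2Cl at 0° is eclipsed with F at 0° (2.3); H at 120° is eclipsed with H at 120° (1.1); OH at 240° is eclipsed with H at 240° (1.4). Total 4.8 kcal/mol.
D is staggered. CH2Cl at 0° is gauche with F at 60° (0.8). Total 0.8 kcal/mol.
E(A) − E(D) = 4.8 − 0.8 = +4.0 kcal/mol.

+4.0 kcal/mol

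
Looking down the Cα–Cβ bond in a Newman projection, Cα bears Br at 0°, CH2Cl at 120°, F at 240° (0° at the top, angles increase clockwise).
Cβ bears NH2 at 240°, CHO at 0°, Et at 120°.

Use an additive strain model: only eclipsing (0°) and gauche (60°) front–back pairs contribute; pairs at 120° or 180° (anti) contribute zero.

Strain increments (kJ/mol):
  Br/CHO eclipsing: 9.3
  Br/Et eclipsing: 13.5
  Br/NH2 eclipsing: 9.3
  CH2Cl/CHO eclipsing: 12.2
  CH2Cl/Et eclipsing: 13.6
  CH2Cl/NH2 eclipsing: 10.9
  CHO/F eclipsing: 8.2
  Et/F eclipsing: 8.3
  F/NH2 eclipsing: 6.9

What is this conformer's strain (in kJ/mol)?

29.8 kJ/mol

This conformer (eclipsed): Br–CHO eclipsed, CH2Cl–Et eclipsed, F–NH2 eclipsed; 9.3 + 13.6 + 6.9 = 29.8 kJ/mol.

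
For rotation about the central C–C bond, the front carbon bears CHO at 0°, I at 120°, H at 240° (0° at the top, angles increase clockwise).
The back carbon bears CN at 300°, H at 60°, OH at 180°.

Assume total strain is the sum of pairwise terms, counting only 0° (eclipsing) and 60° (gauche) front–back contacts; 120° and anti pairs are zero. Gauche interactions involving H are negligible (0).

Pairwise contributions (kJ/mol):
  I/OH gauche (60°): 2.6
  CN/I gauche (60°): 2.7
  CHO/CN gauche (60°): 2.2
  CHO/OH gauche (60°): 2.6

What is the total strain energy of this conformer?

This conformer (staggered): CHO–CN gauche, I–OH gauche; 2.2 + 2.6 = 4.8 kJ/mol.

4.8 kJ/mol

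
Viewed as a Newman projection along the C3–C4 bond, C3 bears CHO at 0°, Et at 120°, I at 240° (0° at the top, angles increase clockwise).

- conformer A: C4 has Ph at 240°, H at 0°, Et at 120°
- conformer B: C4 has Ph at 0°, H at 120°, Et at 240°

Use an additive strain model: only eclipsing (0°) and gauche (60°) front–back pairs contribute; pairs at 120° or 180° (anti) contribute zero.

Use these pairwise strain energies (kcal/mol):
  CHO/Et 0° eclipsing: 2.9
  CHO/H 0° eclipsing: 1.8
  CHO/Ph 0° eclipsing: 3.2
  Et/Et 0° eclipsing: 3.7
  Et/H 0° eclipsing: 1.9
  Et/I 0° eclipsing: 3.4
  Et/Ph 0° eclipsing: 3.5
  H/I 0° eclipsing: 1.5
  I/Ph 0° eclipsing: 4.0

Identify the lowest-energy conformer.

A (eclipsed): CHO–H eclipsed, Et–Et eclipsed, I–Ph eclipsed; 1.8 + 3.7 + 4.0 = 9.5 kcal/mol.
B (eclipsed): CHO–Ph eclipsed, Et–H eclipsed, I–Et eclipsed; 3.2 + 1.9 + 3.4 = 8.5 kcal/mol.
B has the lowest total (8.5 kcal/mol).

B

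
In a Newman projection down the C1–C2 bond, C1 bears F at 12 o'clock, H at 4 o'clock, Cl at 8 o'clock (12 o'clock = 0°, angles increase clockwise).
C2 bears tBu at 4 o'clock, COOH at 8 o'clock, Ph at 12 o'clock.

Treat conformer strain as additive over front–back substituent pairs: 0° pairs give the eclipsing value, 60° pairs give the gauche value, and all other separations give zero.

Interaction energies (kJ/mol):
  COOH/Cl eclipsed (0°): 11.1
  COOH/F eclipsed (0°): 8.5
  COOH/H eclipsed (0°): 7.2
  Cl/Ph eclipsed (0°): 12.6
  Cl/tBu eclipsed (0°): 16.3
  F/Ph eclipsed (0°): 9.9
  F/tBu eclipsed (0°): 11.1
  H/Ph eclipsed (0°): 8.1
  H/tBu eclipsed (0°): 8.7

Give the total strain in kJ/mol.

29.7 kJ/mol

This conformer (eclipsed): F–Ph eclipsed, H–tBu eclipsed, Cl–COOH eclipsed; 9.9 + 8.7 + 11.1 = 29.7 kJ/mol.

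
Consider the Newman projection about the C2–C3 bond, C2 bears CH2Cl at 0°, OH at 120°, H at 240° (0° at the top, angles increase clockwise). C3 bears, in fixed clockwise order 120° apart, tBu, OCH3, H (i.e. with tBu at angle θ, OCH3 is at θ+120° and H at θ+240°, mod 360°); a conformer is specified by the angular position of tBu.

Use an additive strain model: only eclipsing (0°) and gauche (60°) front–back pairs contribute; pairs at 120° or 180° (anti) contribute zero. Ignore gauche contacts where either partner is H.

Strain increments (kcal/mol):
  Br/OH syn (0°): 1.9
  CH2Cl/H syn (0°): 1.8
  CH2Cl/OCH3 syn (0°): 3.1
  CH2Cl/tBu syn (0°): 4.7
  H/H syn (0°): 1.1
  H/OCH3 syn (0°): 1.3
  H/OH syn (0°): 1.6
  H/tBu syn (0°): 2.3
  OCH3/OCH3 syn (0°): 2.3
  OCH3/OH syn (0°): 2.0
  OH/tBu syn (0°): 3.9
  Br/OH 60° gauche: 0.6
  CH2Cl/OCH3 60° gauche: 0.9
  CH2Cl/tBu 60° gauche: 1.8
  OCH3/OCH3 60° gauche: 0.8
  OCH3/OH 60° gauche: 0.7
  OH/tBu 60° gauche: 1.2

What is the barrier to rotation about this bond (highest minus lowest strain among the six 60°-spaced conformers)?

5.7 kcal/mol

tBu at 0° (eclipsed): CH2Cl–tBu eclipsed, OH–OCH3 eclipsed, H–H eclipsed; 4.7 + 2.0 + 1.1 = 7.8 kcal/mol.
tBu at 60° (staggered): CH2Cl–tBu gauche, OH–tBu gauche, OH–OCH3 gauche; 1.8 + 1.2 + 0.7 = 3.7 kcal/mol.
tBu at 120° (eclipsed): CH2Cl–H eclipsed, OH–tBu eclipsed, H–OCH3 eclipsed; 1.8 + 3.9 + 1.3 = 7.0 kcal/mol.
tBu at 180° (staggered): CH2Cl–OCH3 gauche, OH–tBu gauche; 0.9 + 1.2 = 2.1 kcal/mol.
tBu at 240° (eclipsed): CH2Cl–OCH3 eclipsed, OH–H eclipsed, H–tBu eclipsed; 3.1 + 1.6 + 2.3 = 7.0 kcal/mol.
tBu at 300° (staggered): CH2Cl–tBu gauche, CH2Cl–OCH3 gauche, OH–OCH3 gauche; 1.8 + 0.9 + 0.7 = 3.4 kcal/mol.
Max at 0° (7.8 kcal/mol), min at 180° (2.1 kcal/mol); barrier = 5.7 kcal/mol.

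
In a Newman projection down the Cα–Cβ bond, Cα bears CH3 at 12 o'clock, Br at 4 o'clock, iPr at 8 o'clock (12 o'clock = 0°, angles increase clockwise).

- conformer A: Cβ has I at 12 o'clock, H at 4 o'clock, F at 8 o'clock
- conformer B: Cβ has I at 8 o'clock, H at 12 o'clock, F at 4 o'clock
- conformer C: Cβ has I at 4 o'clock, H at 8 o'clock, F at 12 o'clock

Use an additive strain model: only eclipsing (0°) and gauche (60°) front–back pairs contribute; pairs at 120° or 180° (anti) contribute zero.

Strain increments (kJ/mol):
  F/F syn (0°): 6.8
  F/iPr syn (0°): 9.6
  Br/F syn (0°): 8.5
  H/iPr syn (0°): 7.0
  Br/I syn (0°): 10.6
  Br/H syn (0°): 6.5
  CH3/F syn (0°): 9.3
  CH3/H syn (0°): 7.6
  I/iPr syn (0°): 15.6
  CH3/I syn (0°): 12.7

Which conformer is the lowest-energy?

A (eclipsed): CH3–I eclipsed, Br–H eclipsed, iPr–F eclipsed; 12.7 + 6.5 + 9.6 = 28.8 kJ/mol.
B (eclipsed): CH3–H eclipsed, Br–F eclipsed, iPr–I eclipsed; 7.6 + 8.5 + 15.6 = 31.7 kJ/mol.
C (eclipsed): CH3–F eclipsed, Br–I eclipsed, iPr–H eclipsed; 9.3 + 10.6 + 7.0 = 26.9 kJ/mol.
C has the lowest total (26.9 kJ/mol).

C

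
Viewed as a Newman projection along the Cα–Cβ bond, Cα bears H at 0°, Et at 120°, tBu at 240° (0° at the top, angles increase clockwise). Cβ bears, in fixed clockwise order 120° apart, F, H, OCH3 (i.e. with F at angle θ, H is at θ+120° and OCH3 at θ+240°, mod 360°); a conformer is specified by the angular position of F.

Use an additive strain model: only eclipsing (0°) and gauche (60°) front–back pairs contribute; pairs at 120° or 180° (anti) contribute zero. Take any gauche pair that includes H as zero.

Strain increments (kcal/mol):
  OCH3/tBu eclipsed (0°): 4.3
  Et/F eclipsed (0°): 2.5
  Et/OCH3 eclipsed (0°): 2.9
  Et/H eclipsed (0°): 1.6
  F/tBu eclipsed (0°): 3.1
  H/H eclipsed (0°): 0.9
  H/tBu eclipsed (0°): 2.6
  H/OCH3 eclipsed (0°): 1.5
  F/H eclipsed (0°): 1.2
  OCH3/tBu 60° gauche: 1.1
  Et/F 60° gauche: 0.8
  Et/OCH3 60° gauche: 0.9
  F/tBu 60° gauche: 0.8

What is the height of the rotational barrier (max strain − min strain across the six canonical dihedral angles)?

F at 0° (eclipsed): H–F eclipsed, Et–H eclipsed, tBu–OCH3 eclipsed; 1.2 + 1.6 + 4.3 = 7.1 kcal/mol.
F at 60° (staggered): Et–F gauche, tBu–OCH3 gauche; 0.8 + 1.1 = 1.9 kcal/mol.
F at 120° (eclipsed): H–OCH3 eclipsed, Et–F eclipsed, tBu–H eclipsed; 1.5 + 2.5 + 2.6 = 6.6 kcal/mol.
F at 180° (staggered): Et–F gauche, Et–OCH3 gauche, tBu–F gauche; 0.8 + 0.9 + 0.8 = 2.5 kcal/mol.
F at 240° (eclipsed): H–H eclipsed, Et–OCH3 eclipsed, tBu–F eclipsed; 0.9 + 2.9 + 3.1 = 6.9 kcal/mol.
F at 300° (staggered): Et–OCH3 gauche, tBu–F gauche, tBu–OCH3 gauche; 0.9 + 0.8 + 1.1 = 2.8 kcal/mol.
Max at 0° (7.1 kcal/mol), min at 60° (1.9 kcal/mol); barrier = 5.2 kcal/mol.

5.2 kcal/mol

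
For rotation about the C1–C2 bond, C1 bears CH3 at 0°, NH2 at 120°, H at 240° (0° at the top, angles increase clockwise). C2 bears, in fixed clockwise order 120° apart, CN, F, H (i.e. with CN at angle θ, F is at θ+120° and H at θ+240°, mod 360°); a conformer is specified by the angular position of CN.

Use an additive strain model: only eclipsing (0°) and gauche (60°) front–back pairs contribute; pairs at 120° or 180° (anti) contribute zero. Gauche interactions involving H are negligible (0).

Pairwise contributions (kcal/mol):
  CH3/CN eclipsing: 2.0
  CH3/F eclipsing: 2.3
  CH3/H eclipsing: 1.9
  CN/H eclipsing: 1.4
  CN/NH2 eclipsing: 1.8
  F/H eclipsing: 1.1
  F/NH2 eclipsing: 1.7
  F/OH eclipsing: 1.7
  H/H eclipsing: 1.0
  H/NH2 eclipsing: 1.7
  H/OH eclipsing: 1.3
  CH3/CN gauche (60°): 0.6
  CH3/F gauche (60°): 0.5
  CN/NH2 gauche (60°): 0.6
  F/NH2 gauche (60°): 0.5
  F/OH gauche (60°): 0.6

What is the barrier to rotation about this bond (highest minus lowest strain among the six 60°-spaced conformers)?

4.3 kcal/mol

CN at 0° is eclipsed. CH3 at 0° is eclipsed with CN at 0° (2.0); NH2 at 120° is eclipsed with F at 120° (1.7); H at 240° is eclipsed with H at 240° (1.0). Total 4.7 kcal/mol.
CN at 60° is staggered. CH3 at 0° is gauche with CN at 60° (0.6); NH2 at 120° is gauche with CN at 60° (0.6); NH2 at 120° is gauche with F at 180° (0.5). Total 1.7 kcal/mol.
CN at 120° is eclipsed. CH3 at 0° is eclipsed with H at 0° (1.9); NH2 at 120° is eclipsed with CN at 120° (1.8); H at 240° is eclipsed with F at 240° (1.1). Total 4.8 kcal/mol.
CN at 180° is staggered. CH3 at 0° is gauche with F at 300° (0.5); NH2 at 120° is gauche with CN at 180° (0.6). Total 1.1 kcal/mol.
CN at 240° is eclipsed. CH3 at 0° is eclipsed with F at 0° (2.3); NH2 at 120° is eclipsed with H at 120° (1.7); H at 240° is eclipsed with CN at 240° (1.4). Total 5.4 kcal/mol.
CN at 300° is staggered. CH3 at 0° is gauche with CN at 300° (0.6); CH3 at 0° is gauche with F at 60° (0.5); NH2 at 120° is gauche with F at 60° (0.5). Total 1.6 kcal/mol.
Max at 240° (5.4 kcal/mol), min at 180° (1.1 kcal/mol); barrier = 4.3 kcal/mol.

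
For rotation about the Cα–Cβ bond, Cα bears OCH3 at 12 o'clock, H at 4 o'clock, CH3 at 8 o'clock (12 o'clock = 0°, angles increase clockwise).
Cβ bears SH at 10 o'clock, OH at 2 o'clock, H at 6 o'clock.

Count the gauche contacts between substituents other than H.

3

Non-H gauche pairs: OCH3(0°)/SH(300°); OCH3(0°)/OH(60°); CH3(240°)/SH(300°) — 3 interactions.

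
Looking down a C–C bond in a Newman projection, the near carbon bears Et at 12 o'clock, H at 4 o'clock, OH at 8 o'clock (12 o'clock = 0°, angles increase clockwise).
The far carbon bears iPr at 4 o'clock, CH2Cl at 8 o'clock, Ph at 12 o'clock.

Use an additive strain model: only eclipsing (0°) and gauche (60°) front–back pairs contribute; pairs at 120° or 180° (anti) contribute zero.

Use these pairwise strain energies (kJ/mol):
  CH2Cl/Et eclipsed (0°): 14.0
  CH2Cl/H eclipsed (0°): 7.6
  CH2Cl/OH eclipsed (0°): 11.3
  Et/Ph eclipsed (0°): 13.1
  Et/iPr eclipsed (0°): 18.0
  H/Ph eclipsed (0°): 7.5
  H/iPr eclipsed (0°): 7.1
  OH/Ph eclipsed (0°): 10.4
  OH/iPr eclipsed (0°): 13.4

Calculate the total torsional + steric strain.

This conformer (eclipsed): Et(0°)/Ph(0°) eclipsed 13.1; H(120°)/iPr(120°) eclipsed 7.1; OH(240°)/CH2Cl(240°) eclipsed 11.3 → 31.5 kJ/mol.

31.5 kJ/mol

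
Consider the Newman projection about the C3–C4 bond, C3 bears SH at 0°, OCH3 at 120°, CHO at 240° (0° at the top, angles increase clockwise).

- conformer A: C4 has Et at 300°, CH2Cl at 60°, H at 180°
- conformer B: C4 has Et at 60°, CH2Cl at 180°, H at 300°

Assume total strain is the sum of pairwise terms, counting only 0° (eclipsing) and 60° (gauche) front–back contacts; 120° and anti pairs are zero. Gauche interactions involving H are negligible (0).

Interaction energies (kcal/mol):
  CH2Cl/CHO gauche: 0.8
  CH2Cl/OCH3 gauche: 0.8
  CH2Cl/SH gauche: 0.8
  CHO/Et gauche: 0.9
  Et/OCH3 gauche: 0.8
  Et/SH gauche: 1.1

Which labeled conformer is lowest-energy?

A (staggered): SH–Et gauche, SH–CH2Cl gauche, OCH3–CH2Cl gauche, CHO–Et gauche; 1.1 + 0.8 + 0.8 + 0.9 = 3.6 kcal/mol.
B (staggered): SH–Et gauche, OCH3–Et gauche, OCH3–CH2Cl gauche, CHO–CH2Cl gauche; 1.1 + 0.8 + 0.8 + 0.8 = 3.5 kcal/mol.
B has the lowest total (3.5 kcal/mol).

B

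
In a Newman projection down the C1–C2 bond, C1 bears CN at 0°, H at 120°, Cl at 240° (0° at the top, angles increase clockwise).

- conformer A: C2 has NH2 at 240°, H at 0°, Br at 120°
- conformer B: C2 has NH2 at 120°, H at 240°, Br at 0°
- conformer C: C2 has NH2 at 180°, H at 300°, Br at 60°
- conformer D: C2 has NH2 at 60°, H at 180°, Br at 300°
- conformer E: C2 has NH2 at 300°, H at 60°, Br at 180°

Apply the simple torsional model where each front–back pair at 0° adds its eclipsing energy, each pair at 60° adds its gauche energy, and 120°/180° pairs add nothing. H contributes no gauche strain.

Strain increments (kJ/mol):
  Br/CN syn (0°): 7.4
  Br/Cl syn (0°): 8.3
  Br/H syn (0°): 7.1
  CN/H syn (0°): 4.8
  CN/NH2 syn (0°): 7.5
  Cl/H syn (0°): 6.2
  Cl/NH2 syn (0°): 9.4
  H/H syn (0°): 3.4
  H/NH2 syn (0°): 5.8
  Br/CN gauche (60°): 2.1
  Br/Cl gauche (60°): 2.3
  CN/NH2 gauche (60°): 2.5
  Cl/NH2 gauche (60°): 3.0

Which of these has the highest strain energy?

A

A (eclipsed): CN–H eclipsed, H–Br eclipsed, Cl–NH2 eclipsed; 4.8 + 7.1 + 9.4 = 21.3 kJ/mol.
B (eclipsed): CN–Br eclipsed, H–NH2 eclipsed, Cl–H eclipsed; 7.4 + 5.8 + 6.2 = 19.4 kJ/mol.
C (staggered): CN–Br gauche, Cl–NH2 gauche; 2.1 + 3.0 = 5.1 kJ/mol.
D (staggered): CN–NH2 gauche, CN–Br gauche, Cl–Br gauche; 2.5 + 2.1 + 2.3 = 6.9 kJ/mol.
E (staggered): CN–NH2 gauche, Cl–NH2 gauche, Cl–Br gauche; 2.5 + 3.0 + 2.3 = 7.8 kJ/mol.
A has the highest total (21.3 kJ/mol).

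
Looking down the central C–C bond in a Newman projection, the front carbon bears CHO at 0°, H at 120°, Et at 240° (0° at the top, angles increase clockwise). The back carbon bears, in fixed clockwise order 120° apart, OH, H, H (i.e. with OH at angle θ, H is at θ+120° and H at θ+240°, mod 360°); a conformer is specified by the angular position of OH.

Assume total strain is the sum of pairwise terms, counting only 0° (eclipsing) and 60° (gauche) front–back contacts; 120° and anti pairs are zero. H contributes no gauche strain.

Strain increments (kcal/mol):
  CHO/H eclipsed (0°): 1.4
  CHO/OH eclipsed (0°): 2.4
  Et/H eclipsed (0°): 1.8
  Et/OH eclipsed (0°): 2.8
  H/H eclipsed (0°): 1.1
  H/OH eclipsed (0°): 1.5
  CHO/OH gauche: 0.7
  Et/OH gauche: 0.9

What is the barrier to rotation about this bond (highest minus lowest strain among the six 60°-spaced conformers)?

OH at 0° (eclipsed): CHO–OH eclipsed, H–H eclipsed, Et–H eclipsed; 2.4 + 1.1 + 1.8 = 5.3 kcal/mol.
OH at 60° (staggered): CHO–OH gauche; 0.7 = 0.7 kcal/mol.
OH at 120° (eclipsed): CHO–H eclipsed, H–OH eclipsed, Et–H eclipsed; 1.4 + 1.5 + 1.8 = 4.7 kcal/mol.
OH at 180° (staggered): Et–OH gauche; 0.9 = 0.9 kcal/mol.
OH at 240° (eclipsed): CHO–H eclipsed, H–H eclipsed, Et–OH eclipsed; 1.4 + 1.1 + 2.8 = 5.3 kcal/mol.
OH at 300° (staggered): CHO–OH gauche, Et–OH gauche; 0.7 + 0.9 = 1.6 kcal/mol.
Max at 0° (5.3 kcal/mol), min at 60° (0.7 kcal/mol); barrier = 4.6 kcal/mol.

4.6 kcal/mol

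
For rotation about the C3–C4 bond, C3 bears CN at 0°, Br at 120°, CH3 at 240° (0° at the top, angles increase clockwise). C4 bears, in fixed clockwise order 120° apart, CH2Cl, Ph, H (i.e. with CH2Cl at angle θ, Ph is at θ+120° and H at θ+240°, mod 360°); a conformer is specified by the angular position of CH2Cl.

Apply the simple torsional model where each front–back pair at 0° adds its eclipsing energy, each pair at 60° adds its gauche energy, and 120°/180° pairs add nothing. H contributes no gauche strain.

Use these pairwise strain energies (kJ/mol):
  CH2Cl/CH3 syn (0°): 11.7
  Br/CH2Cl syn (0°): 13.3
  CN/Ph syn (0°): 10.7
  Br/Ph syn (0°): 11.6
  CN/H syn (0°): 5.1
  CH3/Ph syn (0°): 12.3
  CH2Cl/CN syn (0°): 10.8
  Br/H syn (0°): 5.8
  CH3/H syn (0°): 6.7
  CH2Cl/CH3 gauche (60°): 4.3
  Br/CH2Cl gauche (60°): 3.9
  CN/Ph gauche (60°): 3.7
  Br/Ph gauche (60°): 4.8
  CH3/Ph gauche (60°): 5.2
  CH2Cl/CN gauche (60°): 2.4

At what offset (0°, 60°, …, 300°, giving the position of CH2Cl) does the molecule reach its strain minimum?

CH2Cl at 0° (eclipsed): CN–CH2Cl eclipsed, Br–Ph eclipsed, CH3–H eclipsed; 10.8 + 11.6 + 6.7 = 29.1 kJ/mol.
CH2Cl at 60° (staggered): CN–CH2Cl gauche, Br–CH2Cl gauche, Br–Ph gauche, CH3–Ph gauche; 2.4 + 3.9 + 4.8 + 5.2 = 16.3 kJ/mol.
CH2Cl at 120° (eclipsed): CN–H eclipsed, Br–CH2Cl eclipsed, CH3–Ph eclipsed; 5.1 + 13.3 + 12.3 = 30.7 kJ/mol.
CH2Cl at 180° (staggered): CN–Ph gauche, Br–CH2Cl gauche, CH3–CH2Cl gauche, CH3–Ph gauche; 3.7 + 3.9 + 4.3 + 5.2 = 17.1 kJ/mol.
CH2Cl at 240° (eclipsed): CN–Ph eclipsed, Br–H eclipsed, CH3–CH2Cl eclipsed; 10.7 + 5.8 + 11.7 = 28.2 kJ/mol.
CH2Cl at 300° (staggered): CN–CH2Cl gauche, CN–Ph gauche, Br–Ph gauche, CH3–CH2Cl gauche; 2.4 + 3.7 + 4.8 + 4.3 = 15.2 kJ/mol.
The minimum (15.2 kJ/mol) occurs with CH2Cl at 300°.

300°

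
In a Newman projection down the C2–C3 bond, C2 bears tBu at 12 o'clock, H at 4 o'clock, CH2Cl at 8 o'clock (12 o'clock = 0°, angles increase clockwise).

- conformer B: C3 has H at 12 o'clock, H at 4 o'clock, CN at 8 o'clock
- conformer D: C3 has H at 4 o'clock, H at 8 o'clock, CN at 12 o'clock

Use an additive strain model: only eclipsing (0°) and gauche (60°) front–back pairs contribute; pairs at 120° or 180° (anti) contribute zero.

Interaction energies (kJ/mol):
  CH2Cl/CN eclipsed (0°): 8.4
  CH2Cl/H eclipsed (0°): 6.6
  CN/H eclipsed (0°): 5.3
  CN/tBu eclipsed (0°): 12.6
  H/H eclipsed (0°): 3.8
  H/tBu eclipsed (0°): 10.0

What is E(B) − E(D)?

B (eclipsed): tBu–H eclipsed, H–H eclipsed, CH2Cl–CN eclipsed; 10.0 + 3.8 + 8.4 = 22.2 kJ/mol.
D (eclipsed): tBu–CN eclipsed, H–H eclipsed, CH2Cl–H eclipsed; 12.6 + 3.8 + 6.6 = 23.0 kJ/mol.
E(B) − E(D) = 22.2 − 23.0 = -0.8 kJ/mol.

-0.8 kJ/mol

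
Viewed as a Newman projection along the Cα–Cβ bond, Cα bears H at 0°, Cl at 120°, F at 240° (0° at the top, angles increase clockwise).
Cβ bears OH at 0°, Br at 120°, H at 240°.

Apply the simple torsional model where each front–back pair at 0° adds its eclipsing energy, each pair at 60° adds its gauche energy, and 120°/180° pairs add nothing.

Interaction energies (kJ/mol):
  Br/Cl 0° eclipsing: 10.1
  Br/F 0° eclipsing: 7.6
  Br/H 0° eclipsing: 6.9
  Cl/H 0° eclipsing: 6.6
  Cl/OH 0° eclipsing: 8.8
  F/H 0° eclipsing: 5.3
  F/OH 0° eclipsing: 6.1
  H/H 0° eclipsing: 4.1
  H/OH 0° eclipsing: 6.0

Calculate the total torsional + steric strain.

This conformer is eclipsed. H at 0° is eclipsed with OH at 0° (6.0); Cl at 120° is eclipsed with Br at 120° (10.1); F at 240° is eclipsed with H at 240° (5.3). Total 21.4 kJ/mol.

21.4 kJ/mol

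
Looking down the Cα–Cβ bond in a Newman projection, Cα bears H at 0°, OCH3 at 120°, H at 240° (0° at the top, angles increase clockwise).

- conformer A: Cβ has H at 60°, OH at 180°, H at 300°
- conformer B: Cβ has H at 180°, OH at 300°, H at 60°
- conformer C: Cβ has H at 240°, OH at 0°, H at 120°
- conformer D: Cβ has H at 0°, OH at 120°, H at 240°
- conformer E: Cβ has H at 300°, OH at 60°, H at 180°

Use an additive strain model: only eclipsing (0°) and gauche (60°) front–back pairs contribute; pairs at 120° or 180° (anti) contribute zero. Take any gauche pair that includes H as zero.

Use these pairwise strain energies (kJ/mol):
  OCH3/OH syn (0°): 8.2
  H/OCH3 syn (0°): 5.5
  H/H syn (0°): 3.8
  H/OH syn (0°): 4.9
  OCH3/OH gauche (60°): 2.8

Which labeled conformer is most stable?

B

A is staggered. OCH3 at 120° is gauche with OH at 180° (2.8). Total 2.8 kJ/mol.
B (staggered): no non-H gauche contacts → 0.0 kJ/mol.
C is eclipsed. H at 0° is eclipsed with OH at 0° (4.9); OCH3 at 120° is eclipsed with H at 120° (5.5); H at 240° is eclipsed with H at 240° (3.8). Total 14.2 kJ/mol.
D is eclipsed. H at 0° is eclipsed with H at 0° (3.8); OCH3 at 120° is eclipsed with OH at 120° (8.2); H at 240° is eclipsed with H at 240° (3.8). Total 15.8 kJ/mol.
E is staggered. OCH3 at 120° is gauche with OH at 60° (2.8). Total 2.8 kJ/mol.
B has the lowest total (0.0 kJ/mol).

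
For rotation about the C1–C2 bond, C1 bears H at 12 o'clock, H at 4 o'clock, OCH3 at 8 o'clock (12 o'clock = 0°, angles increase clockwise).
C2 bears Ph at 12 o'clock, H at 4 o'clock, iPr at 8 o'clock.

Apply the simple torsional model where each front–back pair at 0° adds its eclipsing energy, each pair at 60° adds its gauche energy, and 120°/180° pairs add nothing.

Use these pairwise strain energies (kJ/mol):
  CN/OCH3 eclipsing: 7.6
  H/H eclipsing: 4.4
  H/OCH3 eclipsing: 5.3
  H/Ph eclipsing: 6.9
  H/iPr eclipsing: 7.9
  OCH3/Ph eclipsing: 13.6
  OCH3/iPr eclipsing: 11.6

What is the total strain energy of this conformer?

22.9 kJ/mol

This conformer (eclipsed): H–Ph eclipsed, H–H eclipsed, OCH3–iPr eclipsed; 6.9 + 4.4 + 11.6 = 22.9 kJ/mol.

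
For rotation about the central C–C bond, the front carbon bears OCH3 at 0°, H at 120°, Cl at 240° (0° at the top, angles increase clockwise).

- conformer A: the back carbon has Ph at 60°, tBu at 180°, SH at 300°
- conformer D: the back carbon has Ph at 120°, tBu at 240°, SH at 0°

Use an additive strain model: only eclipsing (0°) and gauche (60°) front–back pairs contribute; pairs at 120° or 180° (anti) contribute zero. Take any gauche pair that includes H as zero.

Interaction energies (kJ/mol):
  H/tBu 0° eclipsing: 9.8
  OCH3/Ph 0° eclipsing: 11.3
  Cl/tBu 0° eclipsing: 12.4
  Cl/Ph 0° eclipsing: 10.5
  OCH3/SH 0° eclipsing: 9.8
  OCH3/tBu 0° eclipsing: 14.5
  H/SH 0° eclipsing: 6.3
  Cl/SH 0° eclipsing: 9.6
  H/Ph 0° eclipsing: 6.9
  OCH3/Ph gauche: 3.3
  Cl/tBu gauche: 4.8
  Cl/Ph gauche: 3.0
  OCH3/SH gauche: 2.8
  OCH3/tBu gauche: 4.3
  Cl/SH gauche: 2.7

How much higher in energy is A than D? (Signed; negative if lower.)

A (staggered): OCH3–Ph gauche, OCH3–SH gauche, Cl–tBu gauche, Cl–SH gauche; 3.3 + 2.8 + 4.8 + 2.7 = 13.6 kJ/mol.
D (eclipsed): OCH3–SH eclipsed, H–Ph eclipsed, Cl–tBu eclipsed; 9.8 + 6.9 + 12.4 = 29.1 kJ/mol.
E(A) − E(D) = 13.6 − 29.1 = -15.5 kJ/mol.

-15.5 kJ/mol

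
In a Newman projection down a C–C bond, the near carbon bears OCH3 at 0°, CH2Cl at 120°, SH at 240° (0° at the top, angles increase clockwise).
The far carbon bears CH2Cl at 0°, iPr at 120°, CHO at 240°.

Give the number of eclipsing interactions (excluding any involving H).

3

Non-H eclipsing pairs: OCH3(0°)/CH2Cl(0°); CH2Cl(120°)/iPr(120°); SH(240°)/CHO(240°) — 3 interactions.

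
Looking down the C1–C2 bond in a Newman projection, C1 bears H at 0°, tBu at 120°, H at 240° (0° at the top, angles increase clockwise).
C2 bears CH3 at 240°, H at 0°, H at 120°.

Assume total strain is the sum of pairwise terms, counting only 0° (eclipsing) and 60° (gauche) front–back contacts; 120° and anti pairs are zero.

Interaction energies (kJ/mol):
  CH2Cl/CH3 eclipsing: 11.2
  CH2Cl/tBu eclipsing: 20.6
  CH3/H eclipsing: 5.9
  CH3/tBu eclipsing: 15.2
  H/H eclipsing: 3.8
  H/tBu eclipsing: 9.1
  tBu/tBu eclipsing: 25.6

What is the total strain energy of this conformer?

18.8 kJ/mol

This conformer (eclipsed): H–H eclipsed, tBu–H eclipsed, H–CH3 eclipsed; 3.8 + 9.1 + 5.9 = 18.8 kJ/mol.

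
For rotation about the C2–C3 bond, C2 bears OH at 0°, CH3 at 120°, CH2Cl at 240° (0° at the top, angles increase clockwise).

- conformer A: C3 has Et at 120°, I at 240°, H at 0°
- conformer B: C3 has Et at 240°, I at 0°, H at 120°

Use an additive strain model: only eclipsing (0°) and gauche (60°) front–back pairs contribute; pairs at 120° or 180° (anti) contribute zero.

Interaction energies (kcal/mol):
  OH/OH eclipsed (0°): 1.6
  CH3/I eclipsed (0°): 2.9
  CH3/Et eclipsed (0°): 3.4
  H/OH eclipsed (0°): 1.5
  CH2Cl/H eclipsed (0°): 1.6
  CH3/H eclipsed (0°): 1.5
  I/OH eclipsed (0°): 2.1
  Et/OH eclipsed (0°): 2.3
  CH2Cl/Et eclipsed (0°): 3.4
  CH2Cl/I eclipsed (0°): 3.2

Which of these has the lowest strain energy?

A is eclipsed. OH at 0° is eclipsed with H at 0° (1.5); CH3 at 120° is eclipsed with Et at 120° (3.4); CH2Cl at 240° is eclipsed with I at 240° (3.2). Total 8.1 kcal/mol.
B is eclipsed. OH at 0° is eclipsed with I at 0° (2.1); CH3 at 120° is eclipsed with H at 120° (1.5); CH2Cl at 240° is eclipsed with Et at 240° (3.4). Total 7.0 kcal/mol.
B has the lowest total (7.0 kcal/mol).

B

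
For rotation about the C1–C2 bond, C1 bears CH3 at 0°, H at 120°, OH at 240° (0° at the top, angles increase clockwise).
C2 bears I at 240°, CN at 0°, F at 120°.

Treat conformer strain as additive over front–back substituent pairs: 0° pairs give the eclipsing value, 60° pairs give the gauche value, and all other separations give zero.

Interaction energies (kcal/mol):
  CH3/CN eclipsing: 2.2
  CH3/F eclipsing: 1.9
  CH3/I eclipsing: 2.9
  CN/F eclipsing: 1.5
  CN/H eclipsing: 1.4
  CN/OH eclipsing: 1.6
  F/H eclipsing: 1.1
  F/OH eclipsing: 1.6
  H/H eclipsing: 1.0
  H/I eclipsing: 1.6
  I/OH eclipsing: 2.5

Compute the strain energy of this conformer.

5.8 kcal/mol

This conformer (eclipsed): CH3–CN eclipsed, H–F eclipsed, OH–I eclipsed; 2.2 + 1.1 + 2.5 = 5.8 kcal/mol.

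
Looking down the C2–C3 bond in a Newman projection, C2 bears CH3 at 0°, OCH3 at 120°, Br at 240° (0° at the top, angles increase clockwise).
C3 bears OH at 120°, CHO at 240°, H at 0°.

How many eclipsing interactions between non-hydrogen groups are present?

2

Non-H eclipsing pairs: OCH3(120°)/OH(120°); Br(240°)/CHO(240°) — 2 interactions.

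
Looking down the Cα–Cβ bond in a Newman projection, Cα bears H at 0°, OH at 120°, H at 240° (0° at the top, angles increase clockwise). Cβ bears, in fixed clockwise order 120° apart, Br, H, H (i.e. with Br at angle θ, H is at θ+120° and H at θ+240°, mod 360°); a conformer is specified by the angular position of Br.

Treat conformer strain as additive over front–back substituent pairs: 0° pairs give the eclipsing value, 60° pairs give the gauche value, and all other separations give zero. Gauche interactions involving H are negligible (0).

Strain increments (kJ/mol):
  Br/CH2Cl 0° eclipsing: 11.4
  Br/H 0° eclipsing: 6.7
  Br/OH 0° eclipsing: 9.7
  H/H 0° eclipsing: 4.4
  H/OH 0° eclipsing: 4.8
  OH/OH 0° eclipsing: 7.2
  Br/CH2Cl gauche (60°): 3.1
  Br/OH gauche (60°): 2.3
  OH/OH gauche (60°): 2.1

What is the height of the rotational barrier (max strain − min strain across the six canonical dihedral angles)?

18.5 kJ/mol

Br at 0° is eclipsed. H at 0° is eclipsed with Br at 0° (6.7); OH at 120° is eclipsed with H at 120° (4.8); H at 240° is eclipsed with H at 240° (4.4). Total 15.9 kJ/mol.
Br at 60° is staggered. OH at 120° is gauche with Br at 60° (2.3). Total 2.3 kJ/mol.
Br at 120° is eclipsed. H at 0° is eclipsed with H at 0° (4.4); OH at 120° is eclipsed with Br at 120° (9.7); H at 240° is eclipsed with H at 240° (4.4). Total 18.5 kJ/mol.
Br at 180° is staggered. OH at 120° is gauche with Br at 180° (2.3). Total 2.3 kJ/mol.
Br at 240° is eclipsed. H at 0° is eclipsed with H at 0° (4.4); OH at 120° is eclipsed with H at 120° (4.8); H at 240° is eclipsed with Br at 240° (6.7). Total 15.9 kJ/mol.
Br at 300° (staggered): no non-H gauche contacts → 0.0 kJ/mol.
Max at 120° (18.5 kJ/mol), min at 300° (0.0 kJ/mol); barrier = 18.5 kJ/mol.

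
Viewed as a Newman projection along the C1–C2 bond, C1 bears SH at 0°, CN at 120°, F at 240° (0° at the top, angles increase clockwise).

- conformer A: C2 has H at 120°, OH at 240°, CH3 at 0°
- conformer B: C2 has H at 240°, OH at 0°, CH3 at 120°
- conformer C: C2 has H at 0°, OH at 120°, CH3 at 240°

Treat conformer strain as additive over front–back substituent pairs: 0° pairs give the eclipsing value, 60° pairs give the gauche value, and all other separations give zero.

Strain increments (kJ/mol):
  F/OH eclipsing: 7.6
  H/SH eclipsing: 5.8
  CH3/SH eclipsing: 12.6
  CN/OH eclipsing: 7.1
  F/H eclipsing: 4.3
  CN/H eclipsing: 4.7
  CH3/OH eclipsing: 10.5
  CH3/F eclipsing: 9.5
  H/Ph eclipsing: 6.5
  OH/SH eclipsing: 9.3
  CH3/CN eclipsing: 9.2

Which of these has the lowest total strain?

A (eclipsed): SH(0°)/CH3(0°) eclipsed 12.6; CN(120°)/H(120°) eclipsed 4.7; F(240°)/OH(240°) eclipsed 7.6 → 24.9 kJ/mol.
B (eclipsed): SH(0°)/OH(0°) eclipsed 9.3; CN(120°)/CH3(120°) eclipsed 9.2; F(240°)/H(240°) eclipsed 4.3 → 22.8 kJ/mol.
C (eclipsed): SH(0°)/H(0°) eclipsed 5.8; CN(120°)/OH(120°) eclipsed 7.1; F(240°)/CH3(240°) eclipsed 9.5 → 22.4 kJ/mol.
C has the lowest total (22.4 kJ/mol).

C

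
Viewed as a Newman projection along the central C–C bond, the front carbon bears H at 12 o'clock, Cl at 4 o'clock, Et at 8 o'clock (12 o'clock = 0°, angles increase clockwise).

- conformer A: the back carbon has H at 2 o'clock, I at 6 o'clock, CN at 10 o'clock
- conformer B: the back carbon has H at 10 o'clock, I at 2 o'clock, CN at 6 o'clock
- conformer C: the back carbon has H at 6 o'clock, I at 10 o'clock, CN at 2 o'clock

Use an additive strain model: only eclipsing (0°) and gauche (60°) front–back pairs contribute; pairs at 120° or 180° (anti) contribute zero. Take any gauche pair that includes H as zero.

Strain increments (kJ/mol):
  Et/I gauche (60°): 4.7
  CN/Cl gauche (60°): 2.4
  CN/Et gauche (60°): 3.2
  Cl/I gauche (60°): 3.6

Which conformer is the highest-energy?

A is staggered. Cl at 120° is gauche with I at 180° (3.6); Et at 240° is gauche with I at 180° (4.7); Et at 240° is gauche with CN at 300° (3.2). Total 11.5 kJ/mol.
B is staggered. Cl at 120° is gauche with I at 60° (3.6); Cl at 120° is gauche with CN at 180° (2.4); Et at 240° is gauche with CN at 180° (3.2). Total 9.2 kJ/mol.
C is staggered. Cl at 120° is gauche with CN at 60° (2.4); Et at 240° is gauche with I at 300° (4.7). Total 7.1 kJ/mol.
A has the highest total (11.5 kJ/mol).

A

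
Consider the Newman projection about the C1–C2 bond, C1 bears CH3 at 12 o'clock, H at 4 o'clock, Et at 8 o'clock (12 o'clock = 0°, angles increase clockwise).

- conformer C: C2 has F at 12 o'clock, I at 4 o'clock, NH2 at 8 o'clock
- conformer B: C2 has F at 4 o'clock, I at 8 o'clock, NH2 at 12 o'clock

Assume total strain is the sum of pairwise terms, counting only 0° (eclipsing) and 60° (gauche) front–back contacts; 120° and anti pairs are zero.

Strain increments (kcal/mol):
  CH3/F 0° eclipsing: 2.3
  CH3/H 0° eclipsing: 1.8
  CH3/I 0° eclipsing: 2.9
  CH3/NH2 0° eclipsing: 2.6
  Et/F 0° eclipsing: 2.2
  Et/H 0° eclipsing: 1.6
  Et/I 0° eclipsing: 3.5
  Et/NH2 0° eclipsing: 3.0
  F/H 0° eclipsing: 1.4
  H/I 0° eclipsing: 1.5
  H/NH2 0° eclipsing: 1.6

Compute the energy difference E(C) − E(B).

-0.7 kcal/mol

C is eclipsed. CH3 at 0° is eclipsed with F at 0° (2.3); H at 120° is eclipsed with I at 120° (1.5); Et at 240° is eclipsed with NH2 at 240° (3.0). Total 6.8 kcal/mol.
B is eclipsed. CH3 at 0° is eclipsed with NH2 at 0° (2.6); H at 120° is eclipsed with F at 120° (1.4); Et at 240° is eclipsed with I at 240° (3.5). Total 7.5 kcal/mol.
E(C) − E(B) = 6.8 − 7.5 = -0.7 kcal/mol.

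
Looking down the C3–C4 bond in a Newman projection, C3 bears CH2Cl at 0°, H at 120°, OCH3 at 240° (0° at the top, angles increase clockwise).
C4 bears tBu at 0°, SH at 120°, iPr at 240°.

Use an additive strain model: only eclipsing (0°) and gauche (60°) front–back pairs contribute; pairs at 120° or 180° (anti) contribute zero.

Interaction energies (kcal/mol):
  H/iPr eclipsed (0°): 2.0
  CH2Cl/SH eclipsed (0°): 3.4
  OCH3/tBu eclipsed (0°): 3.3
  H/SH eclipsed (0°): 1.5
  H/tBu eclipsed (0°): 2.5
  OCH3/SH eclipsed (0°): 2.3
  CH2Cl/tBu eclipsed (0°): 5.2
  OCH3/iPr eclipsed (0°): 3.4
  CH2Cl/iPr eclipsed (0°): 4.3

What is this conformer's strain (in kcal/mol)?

10.1 kcal/mol

This conformer (eclipsed): CH2Cl(0°)/tBu(0°) eclipsed 5.2; H(120°)/SH(120°) eclipsed 1.5; OCH3(240°)/iPr(240°) eclipsed 3.4 → 10.1 kcal/mol.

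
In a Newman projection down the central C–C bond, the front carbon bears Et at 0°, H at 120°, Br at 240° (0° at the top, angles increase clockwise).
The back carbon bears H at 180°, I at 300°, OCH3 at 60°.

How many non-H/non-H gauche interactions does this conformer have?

3

Non-H gauche pairs: Et(0°)/I(300°); Et(0°)/OCH3(60°); Br(240°)/I(300°) — 3 interactions.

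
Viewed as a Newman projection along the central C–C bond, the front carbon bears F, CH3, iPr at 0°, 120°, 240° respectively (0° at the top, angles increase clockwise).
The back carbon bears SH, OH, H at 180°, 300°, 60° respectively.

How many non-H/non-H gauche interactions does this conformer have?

Non-H gauche pairs: F(0°)/OH(300°); CH3(120°)/SH(180°); iPr(240°)/SH(180°); iPr(240°)/OH(300°) — 4 interactions.

4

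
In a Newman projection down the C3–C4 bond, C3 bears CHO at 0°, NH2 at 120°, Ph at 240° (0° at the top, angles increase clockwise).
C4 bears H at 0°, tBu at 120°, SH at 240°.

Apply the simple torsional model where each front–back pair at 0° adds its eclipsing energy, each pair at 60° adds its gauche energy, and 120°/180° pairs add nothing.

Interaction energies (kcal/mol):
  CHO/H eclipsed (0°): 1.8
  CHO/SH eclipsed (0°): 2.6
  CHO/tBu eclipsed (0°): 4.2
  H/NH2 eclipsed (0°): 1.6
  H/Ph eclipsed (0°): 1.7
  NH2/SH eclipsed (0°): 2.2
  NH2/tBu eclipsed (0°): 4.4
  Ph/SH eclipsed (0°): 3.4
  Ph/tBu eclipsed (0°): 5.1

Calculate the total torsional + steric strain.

9.6 kcal/mol

This conformer is eclipsed. CHO at 0° is eclipsed with H at 0° (1.8); NH2 at 120° is eclipsed with tBu at 120° (4.4); Ph at 240° is eclipsed with SH at 240° (3.4). Total 9.6 kcal/mol.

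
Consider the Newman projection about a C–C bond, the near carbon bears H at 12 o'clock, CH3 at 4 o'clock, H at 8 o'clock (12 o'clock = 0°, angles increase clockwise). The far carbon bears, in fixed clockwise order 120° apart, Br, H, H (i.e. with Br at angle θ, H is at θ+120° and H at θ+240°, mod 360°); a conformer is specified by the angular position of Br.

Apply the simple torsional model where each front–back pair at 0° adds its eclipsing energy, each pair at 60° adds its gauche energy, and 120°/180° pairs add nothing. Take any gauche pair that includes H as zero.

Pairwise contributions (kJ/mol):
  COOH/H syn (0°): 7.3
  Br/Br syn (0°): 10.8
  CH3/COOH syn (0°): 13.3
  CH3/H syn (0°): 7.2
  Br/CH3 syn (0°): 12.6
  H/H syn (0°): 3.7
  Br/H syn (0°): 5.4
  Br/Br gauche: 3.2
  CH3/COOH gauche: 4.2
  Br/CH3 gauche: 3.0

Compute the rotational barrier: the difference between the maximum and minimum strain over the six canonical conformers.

20.0 kJ/mol

Br at 0° (eclipsed): H(0°)/Br(0°) eclipsed 5.4; CH3(120°)/H(120°) eclipsed 7.2; H(240°)/H(240°) eclipsed 3.7 → 16.3 kJ/mol.
Br at 60° (staggered): CH3(120°)/Br(60°) gauche 3.0 → 3.0 kJ/mol.
Br at 120° (eclipsed): H(0°)/H(0°) eclipsed 3.7; CH3(120°)/Br(120°) eclipsed 12.6; H(240°)/H(240°) eclipsed 3.7 → 20.0 kJ/mol.
Br at 180° (staggered): CH3(120°)/Br(180°) gauche 3.0 → 3.0 kJ/mol.
Br at 240° (eclipsed): H(0°)/H(0°) eclipsed 3.7; CH3(120°)/H(120°) eclipsed 7.2; H(240°)/Br(240°) eclipsed 5.4 → 16.3 kJ/mol.
Br at 300° (staggered): no non-H gauche contacts → 0.0 kJ/mol.
Max at 120° (20.0 kJ/mol), min at 300° (0.0 kJ/mol); barrier = 20.0 kJ/mol.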